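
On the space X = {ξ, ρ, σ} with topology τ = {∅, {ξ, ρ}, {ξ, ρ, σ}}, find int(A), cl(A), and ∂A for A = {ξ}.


int(A) = ∅, cl(A) = {ξ, ρ, σ}, ∂A = {ξ, ρ, σ}.

Closed sets in (X, τ) are complements of opens:
  closed(X, τ) = {∅, {σ}, {ξ, ρ, σ}}.
int(A) = ⋃ {U ∈ τ : U ⊆ A}. Opens contained in A: ∅.
Taking the union of these: int(A) = ∅.
cl(A) = ⋂ {C closed : A ⊆ C}. Closed sets containing A: {ξ, ρ, σ}.
Intersecting these: cl(A) = {ξ, ρ, σ}.
∂A = cl(A) ∖ int(A) = {ξ, ρ, σ} ∖ ∅ = {ξ, ρ, σ}.


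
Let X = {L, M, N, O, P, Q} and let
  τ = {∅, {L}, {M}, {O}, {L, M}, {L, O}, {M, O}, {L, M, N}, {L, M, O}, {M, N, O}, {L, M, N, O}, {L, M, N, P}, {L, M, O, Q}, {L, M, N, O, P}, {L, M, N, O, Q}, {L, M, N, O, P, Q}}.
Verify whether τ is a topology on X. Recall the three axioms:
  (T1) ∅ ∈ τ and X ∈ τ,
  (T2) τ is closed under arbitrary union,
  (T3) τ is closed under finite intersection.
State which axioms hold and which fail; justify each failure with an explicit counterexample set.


τ is NOT a topology on X.

Axiom (T1): ∅ ∈ τ? Yes; X ∈ τ? Yes.
Axiom (T2/T3): check pairwise unions and intersections of members of τ.
Counterexample for (T3): {L, M, N} ∩ {M, N, O} = {M, N} ∉ τ. Therefore τ is NOT a topology.


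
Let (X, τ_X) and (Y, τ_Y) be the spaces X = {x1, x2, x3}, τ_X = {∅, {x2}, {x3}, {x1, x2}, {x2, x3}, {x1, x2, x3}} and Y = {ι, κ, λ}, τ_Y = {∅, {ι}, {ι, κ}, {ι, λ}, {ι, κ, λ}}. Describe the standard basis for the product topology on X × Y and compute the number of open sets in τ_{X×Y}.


Basis B = {∅ × ∅, {x2} × {ι}, {x3} × {ι}, {x1, x2} × {ι}, {x2} × {ι, κ}, {x2} × {ι, λ}, {x2, x3} × {ι}, {x3} × {ι, κ}, {x3} × {ι, λ}, {x1, x2, x3} × {ι}, {x2} × {ι, κ, λ}, {x3} × {ι, κ, λ}, {x1, x2} × {ι, κ}, {x1, x2} × {ι, λ}, {x2, x3} × {ι, κ}, {x2, x3} × {ι, λ}, {x1, x2} × {ι, κ, λ}, {x1, x2, x3} × {ι, κ}, {x1, x2, x3} × {ι, λ}, {x2, x3} × {ι, κ, λ}, {x1, x2, x3} × {ι, κ, λ}}; |τ_{X×Y}| = 70.

Enumerate products U × V with U ∈ τ_X, V ∈ τ_Y (deduplicated):
  ∅ × ∅ = {} (∅)
  {x2} × {ι} = {(x2,ι)}
  {x3} × {ι} = {(x3,ι)}
  {x1, x2} × {ι} = {(x1,ι), (x2,ι)}
  {x2} × {ι, κ} = {(x2,ι), (x2,κ)}
  {x2} × {ι, λ} = {(x2,ι), (x2,λ)}
  {x2, x3} × {ι} = {(x2,ι), (x3,ι)}
  {x3} × {ι, κ} = {(x3,ι), (x3,κ)}
  {x3} × {ι, λ} = {(x3,ι), (x3,λ)}
  {x1, x2, x3} × {ι} = {(x1,ι), (x2,ι), (x3,ι)}
  {x2} × {ι, κ, λ} = {(x2,ι), (x2,κ), (x2,λ)}
  {x3} × {ι, κ, λ} = {(x3,ι), (x3,κ), (x3,λ)}
  {x1, x2} × {ι, κ} = {(x1,ι), (x1,κ), (x2,ι), (x2,κ)}
  {x1, x2} × {ι, λ} = {(x1,ι), (x1,λ), (x2,ι), (x2,λ)}
  {x2, x3} × {ι, κ} = {(x2,ι), (x2,κ), (x3,ι), (x3,κ)}
  {x2, x3} × {ι, λ} = {(x2,ι), (x2,λ), (x3,ι), (x3,λ)}
  {x1, x2} × {ι, κ, λ} = {(x1,ι), (x1,κ), (x1,λ), (x2,ι), (x2,κ), (x2,λ)}
  {x1, x2, x3} × {ι, κ} = {(x1,ι), (x1,κ), (x2,ι), (x2,κ), (x3,ι), (x3,κ)}
  {x1, x2, x3} × {ι, λ} = {(x1,ι), (x1,λ), (x2,ι), (x2,λ), (x3,ι), (x3,λ)}
  {x2, x3} × {ι, κ, λ} = {(x2,ι), (x2,κ), (x2,λ), (x3,ι), (x3,κ), (x3,λ)}
  {x1, x2, x3} × {ι, κ, λ} = {(x1,ι), (x1,κ), (x1,λ), (x2,ι), (x2,κ), (x2,λ), (x3,ι), (x3,κ), (x3,λ)}
These 21 distinct sets form the basis B.
Close under arbitrary unions to get τ_{X×Y}; counting gives |τ_{X×Y}| = 70.


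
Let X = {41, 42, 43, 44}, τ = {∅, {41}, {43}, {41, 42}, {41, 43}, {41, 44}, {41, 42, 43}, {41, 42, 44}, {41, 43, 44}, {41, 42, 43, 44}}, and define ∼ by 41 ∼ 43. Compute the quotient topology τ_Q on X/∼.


X/∼ = {[41=43], [42], [44]}; |τ_Q| = 5.

Equivalence classes: [41=43], [42], [44].
Quotient map π: X → X/∼ sends 41 ↦ [41=43], 42 ↦ [42], 43 ↦ [41=43], 44 ↦ [44].
For each subset V ⊆ X/∼, compute π^{-1}(V) ⊆ X and check whether π^{-1}(V) ∈ τ. V is open in τ_Q iff π^{-1}(V) ∈ τ.
  V = {}: π^{-1}(V) = ∅ ∈ τ ✓.
  V = {[41=43]}: π^{-1}(V) = {41, 43} ∈ τ ✓.
  V = {[42]}: π^{-1}(V) = {42} ∉ τ ✗.
  V = {[41=43], [42]}: π^{-1}(V) = {41, 42, 43} ∈ τ ✓.
  V = {[44]}: π^{-1}(V) = {44} ∉ τ ✗.
  V = {[41=43], [44]}: π^{-1}(V) = {41, 43, 44} ∈ τ ✓.
  V = {[42], [44]}: π^{-1}(V) = {42, 44} ∉ τ ✗.
  V = {[41=43], [42], [44]}: π^{-1}(V) = {41, 42, 43, 44} ∈ τ ✓.
Open sets in the quotient: τ_Q = {{}, {[41=43]}, {[41=43], [42]}, {[41=43], [44]}, {[41=43], [42], [44]}} (5 elements).


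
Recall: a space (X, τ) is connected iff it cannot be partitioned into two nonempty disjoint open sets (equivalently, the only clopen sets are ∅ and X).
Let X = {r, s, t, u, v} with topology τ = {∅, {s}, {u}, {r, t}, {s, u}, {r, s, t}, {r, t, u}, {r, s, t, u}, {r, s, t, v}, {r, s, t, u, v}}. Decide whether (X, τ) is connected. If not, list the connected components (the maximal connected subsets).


(X, τ) is disconnected; components = [{u}, {r, s, t, v}].

Find clopen sets (U ∈ τ with X ∖ U ∈ τ):
  U = ∅, X ∖ U = {r, s, t, u, v} — both open, so U is clopen.
  U = {u}, X ∖ U = {r, s, t, v} — both open, so U is clopen.
  U = {r, s, t, v}, X ∖ U = {u} — both open, so U is clopen.
  U = {r, s, t, u, v}, X ∖ U = ∅ — both open, so U is clopen.
Nontrivial clopen(s) exist: e.g. {u}. So (X, τ) is disconnected.
Compute connected components by grouping points that agree on all clopens:
  component: {u}
  component: {r, s, t, v}


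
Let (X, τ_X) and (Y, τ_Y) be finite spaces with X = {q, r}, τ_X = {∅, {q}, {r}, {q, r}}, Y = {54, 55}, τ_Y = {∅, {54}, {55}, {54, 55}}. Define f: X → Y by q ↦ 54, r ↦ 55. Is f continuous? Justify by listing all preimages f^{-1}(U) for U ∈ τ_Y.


f IS continuous.

Compute f^{-1}(U) for each U ∈ τ_Y:
  U = ∅: f^{-1}(U) = ∅ ∈ τ_X ✓.
  U = {54}: f^{-1}(U) = {q} ∈ τ_X ✓.
  U = {55}: f^{-1}(U) = {r} ∈ τ_X ✓.
  U = {54, 55}: f^{-1}(U) = {q, r} ∈ τ_X ✓.
Every preimage lies in τ_X, so f IS continuous.


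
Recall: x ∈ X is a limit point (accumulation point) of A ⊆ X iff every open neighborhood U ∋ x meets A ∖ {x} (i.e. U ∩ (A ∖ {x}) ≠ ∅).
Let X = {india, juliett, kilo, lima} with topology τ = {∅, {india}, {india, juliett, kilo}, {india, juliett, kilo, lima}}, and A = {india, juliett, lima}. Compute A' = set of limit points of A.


A' = {juliett, kilo, lima}

For each x ∈ X, list the open sets U ∈ τ with x ∈ U, then check whether U ∩ (A ∖ {x}) ≠ ∅ for every such U.
  x = india: open {india} ∋ x has {india} ∩ (A ∖ {india}) = ∅, so x is NOT a limit point.
  x = juliett: opens ∋ x are {india, juliett, kilo}, {india, juliett, kilo, lima}; each meets A ∖ {juliett}, so x IS a limit point.
  x = kilo: opens ∋ x are {india, juliett, kilo}, {india, juliett, kilo, lima}; each meets A ∖ {kilo}, so x IS a limit point.
  x = lima: opens ∋ x are {india, juliett, kilo, lima}; each meets A ∖ {lima}, so x IS a limit point.
Collecting: A' = {juliett, kilo, lima}.


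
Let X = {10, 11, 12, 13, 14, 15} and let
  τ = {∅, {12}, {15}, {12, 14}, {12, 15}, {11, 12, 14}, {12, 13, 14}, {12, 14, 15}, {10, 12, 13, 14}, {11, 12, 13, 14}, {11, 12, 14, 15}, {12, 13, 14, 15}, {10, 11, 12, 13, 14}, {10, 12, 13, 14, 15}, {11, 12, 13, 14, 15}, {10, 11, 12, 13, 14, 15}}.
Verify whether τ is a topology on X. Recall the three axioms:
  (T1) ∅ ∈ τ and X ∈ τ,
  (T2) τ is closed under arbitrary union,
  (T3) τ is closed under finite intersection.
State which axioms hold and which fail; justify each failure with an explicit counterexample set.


τ IS a topology on X.

Axiom (T1): ∅ ∈ τ? Yes; X ∈ τ? Yes.
Axiom (T2/T3): check pairwise unions and intersections of members of τ.
All pairwise intersections and unions checked — each lies in τ. Therefore τ satisfies (T1), (T2), (T3): it IS a topology on X.


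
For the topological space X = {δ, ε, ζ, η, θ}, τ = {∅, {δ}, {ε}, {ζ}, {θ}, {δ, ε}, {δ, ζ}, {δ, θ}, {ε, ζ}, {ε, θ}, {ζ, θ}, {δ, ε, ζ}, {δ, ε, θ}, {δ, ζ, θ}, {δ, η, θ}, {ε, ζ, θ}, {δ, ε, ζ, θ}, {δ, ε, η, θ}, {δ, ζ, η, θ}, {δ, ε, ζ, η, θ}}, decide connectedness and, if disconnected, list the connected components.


(X, τ) is disconnected; components = [{ε}, {ζ}, {δ, η, θ}].

Find clopen sets (U ∈ τ with X ∖ U ∈ τ):
  U = ∅, X ∖ U = {δ, ε, ζ, η, θ} — both open, so U is clopen.
  U = {ε}, X ∖ U = {δ, ζ, η, θ} — both open, so U is clopen.
  U = {ζ}, X ∖ U = {δ, ε, η, θ} — both open, so U is clopen.
  U = {ε, ζ}, X ∖ U = {δ, η, θ} — both open, so U is clopen.
  U = {δ, η, θ}, X ∖ U = {ε, ζ} — both open, so U is clopen.
  U = {δ, ε, η, θ}, X ∖ U = {ζ} — both open, so U is clopen.
  U = {δ, ζ, η, θ}, X ∖ U = {ε} — both open, so U is clopen.
  U = {δ, ε, ζ, η, θ}, X ∖ U = ∅ — both open, so U is clopen.
Nontrivial clopen(s) exist: e.g. {ε, ζ}. So (X, τ) is disconnected.
Compute connected components by grouping points that agree on all clopens:
  component: {ε}
  component: {ζ}
  component: {δ, η, θ}


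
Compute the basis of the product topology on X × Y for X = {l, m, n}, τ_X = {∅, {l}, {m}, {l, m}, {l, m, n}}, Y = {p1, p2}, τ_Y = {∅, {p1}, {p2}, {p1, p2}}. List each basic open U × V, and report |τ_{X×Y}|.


Basis B = {∅ × ∅, {l} × {p1}, {l} × {p2}, {m} × {p1}, {m} × {p2}, {l} × {p1, p2}, {l, m} × {p1}, {l, m} × {p2}, {m} × {p1, p2}, {l, m, n} × {p1}, {l, m, n} × {p2}, {l, m} × {p1, p2}, {l, m, n} × {p1, p2}}; |τ_{X×Y}| = 25.

Enumerate products U × V with U ∈ τ_X, V ∈ τ_Y (deduplicated):
  ∅ × ∅ = {} (∅)
  {l} × {p1} = {(l,p1)}
  {l} × {p2} = {(l,p2)}
  {m} × {p1} = {(m,p1)}
  {m} × {p2} = {(m,p2)}
  {l} × {p1, p2} = {(l,p1), (l,p2)}
  {l, m} × {p1} = {(l,p1), (m,p1)}
  {l, m} × {p2} = {(l,p2), (m,p2)}
  {m} × {p1, p2} = {(m,p1), (m,p2)}
  {l, m, n} × {p1} = {(l,p1), (m,p1), (n,p1)}
  {l, m, n} × {p2} = {(l,p2), (m,p2), (n,p2)}
  {l, m} × {p1, p2} = {(l,p1), (l,p2), (m,p1), (m,p2)}
  {l, m, n} × {p1, p2} = {(l,p1), (l,p2), (m,p1), (m,p2), (n,p1), (n,p2)}
These 13 distinct sets form the basis B.
Close under arbitrary unions to get τ_{X×Y}; counting gives |τ_{X×Y}| = 25.


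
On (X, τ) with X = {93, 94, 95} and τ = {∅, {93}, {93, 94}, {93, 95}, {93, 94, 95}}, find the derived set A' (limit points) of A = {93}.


A' = {94, 95}

For each x ∈ X, list the open sets U ∈ τ with x ∈ U, then check whether U ∩ (A ∖ {x}) ≠ ∅ for every such U.
  x = 93: open {93} ∋ x has {93} ∩ (A ∖ {93}) = ∅, so x is NOT a limit point.
  x = 94: opens ∋ x are {93, 94}, {93, 94, 95}; each meets A ∖ {94}, so x IS a limit point.
  x = 95: opens ∋ x are {93, 95}, {93, 94, 95}; each meets A ∖ {95}, so x IS a limit point.
Collecting: A' = {94, 95}.


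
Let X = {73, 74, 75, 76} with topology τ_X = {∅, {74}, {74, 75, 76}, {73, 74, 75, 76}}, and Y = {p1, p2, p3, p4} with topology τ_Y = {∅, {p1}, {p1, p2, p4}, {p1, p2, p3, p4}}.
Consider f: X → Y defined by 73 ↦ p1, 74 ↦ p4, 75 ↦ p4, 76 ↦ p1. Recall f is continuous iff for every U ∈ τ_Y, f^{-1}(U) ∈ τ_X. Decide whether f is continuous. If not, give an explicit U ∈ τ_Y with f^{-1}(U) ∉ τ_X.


f is NOT continuous.

Compute f^{-1}(U) for each U ∈ τ_Y:
  U = ∅: f^{-1}(U) = ∅ ∈ τ_X ✓.
  U = {p1}: f^{-1}(U) = {73, 76} ∉ τ_X ✗.
  U = {p1, p2, p4}: f^{-1}(U) = {73, 74, 75, 76} ∈ τ_X ✓.
  U = {p1, p2, p3, p4}: f^{-1}(U) = {73, 74, 75, 76} ∈ τ_X ✓.
Found U = {p1} with f^{-1}(U) = {73, 76} not in τ_X. Therefore f is NOT continuous.


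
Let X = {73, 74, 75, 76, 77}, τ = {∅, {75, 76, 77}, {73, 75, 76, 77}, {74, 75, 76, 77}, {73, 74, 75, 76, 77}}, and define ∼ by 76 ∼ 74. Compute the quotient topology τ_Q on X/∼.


X/∼ = {[73], [74=76], [75], [77]}; |τ_Q| = 3.

Equivalence classes: [73], [74=76], [75], [77].
Quotient map π: X → X/∼ sends 73 ↦ [73], 74 ↦ [74=76], 75 ↦ [75], 76 ↦ [74=76], 77 ↦ [77].
For each subset V ⊆ X/∼, compute π^{-1}(V) ⊆ X and check whether π^{-1}(V) ∈ τ. V is open in τ_Q iff π^{-1}(V) ∈ τ.
  V = {}: π^{-1}(V) = ∅ ∈ τ ✓.
  V = {[73]}: π^{-1}(V) = {73} ∉ τ ✗.
  V = {[74=76]}: π^{-1}(V) = {74, 76} ∉ τ ✗.
  V = {[73], [74=76]}: π^{-1}(V) = {73, 74, 76} ∉ τ ✗.
  V = {[75]}: π^{-1}(V) = {75} ∉ τ ✗.
  V = {[73], [75]}: π^{-1}(V) = {73, 75} ∉ τ ✗.
  V = {[74=76], [75]}: π^{-1}(V) = {74, 75, 76} ∉ τ ✗.
  V = {[73], [74=76], [75]}: π^{-1}(V) = {73, 74, 75, 76} ∉ τ ✗.
  V = {[77]}: π^{-1}(V) = {77} ∉ τ ✗.
  V = {[73], [77]}: π^{-1}(V) = {73, 77} ∉ τ ✗.
  V = {[74=76], [77]}: π^{-1}(V) = {74, 76, 77} ∉ τ ✗.
  V = {[73], [74=76], [77]}: π^{-1}(V) = {73, 74, 76, 77} ∉ τ ✗.
  V = {[75], [77]}: π^{-1}(V) = {75, 77} ∉ τ ✗.
  V = {[73], [75], [77]}: π^{-1}(V) = {73, 75, 77} ∉ τ ✗.
  V = {[74=76], [75], [77]}: π^{-1}(V) = {74, 75, 76, 77} ∈ τ ✓.
  V = {[73], [74=76], [75], [77]}: π^{-1}(V) = {73, 74, 75, 76, 77} ∈ τ ✓.
Open sets in the quotient: τ_Q = {{}, {[74=76], [75], [77]}, {[73], [74=76], [75], [77]}} (3 elements).


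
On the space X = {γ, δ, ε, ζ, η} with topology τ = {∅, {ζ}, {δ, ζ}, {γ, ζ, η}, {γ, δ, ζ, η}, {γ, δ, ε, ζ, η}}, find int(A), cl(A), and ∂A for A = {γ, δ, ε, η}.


int(A) = ∅, cl(A) = {γ, δ, ε, η}, ∂A = {γ, δ, ε, η}.

Closed sets in (X, τ) are complements of opens:
  closed(X, τ) = {∅, {ε}, {δ, ε}, {γ, ε, η}, {γ, δ, ε, η}, {γ, δ, ε, ζ, η}}.
int(A) = ⋃ {U ∈ τ : U ⊆ A}. Opens contained in A: ∅.
Taking the union of these: int(A) = ∅.
cl(A) = ⋂ {C closed : A ⊆ C}. Closed sets containing A: {γ, δ, ε, η}, {γ, δ, ε, ζ, η}.
Intersecting these: cl(A) = {γ, δ, ε, η}.
∂A = cl(A) ∖ int(A) = {γ, δ, ε, η} ∖ ∅ = {γ, δ, ε, η}.


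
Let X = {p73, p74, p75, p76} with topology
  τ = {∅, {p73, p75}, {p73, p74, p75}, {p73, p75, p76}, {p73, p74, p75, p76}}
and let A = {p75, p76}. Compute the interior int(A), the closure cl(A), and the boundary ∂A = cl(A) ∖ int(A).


int(A) = ∅, cl(A) = {p73, p74, p75, p76}, ∂A = {p73, p74, p75, p76}.

Closed sets in (X, τ) are complements of opens:
  closed(X, τ) = {∅, {p74}, {p76}, {p74, p76}, {p73, p74, p75, p76}}.
int(A) = ⋃ {U ∈ τ : U ⊆ A}. Opens contained in A: ∅.
Taking the union of these: int(A) = ∅.
cl(A) = ⋂ {C closed : A ⊆ C}. Closed sets containing A: {p73, p74, p75, p76}.
Intersecting these: cl(A) = {p73, p74, p75, p76}.
∂A = cl(A) ∖ int(A) = {p73, p74, p75, p76} ∖ ∅ = {p73, p74, p75, p76}.


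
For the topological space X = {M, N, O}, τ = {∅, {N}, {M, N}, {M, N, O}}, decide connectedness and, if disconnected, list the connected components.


(X, τ) is connected.

Find clopen sets (U ∈ τ with X ∖ U ∈ τ):
  U = ∅, X ∖ U = {M, N, O} — both open, so U is clopen.
  U = {M, N, O}, X ∖ U = ∅ — both open, so U is clopen.
Only trivial clopens (∅ and X) exist, so (X, τ) is connected.
Compute connected components by grouping points that agree on all clopens:
  component: {M, N, O}


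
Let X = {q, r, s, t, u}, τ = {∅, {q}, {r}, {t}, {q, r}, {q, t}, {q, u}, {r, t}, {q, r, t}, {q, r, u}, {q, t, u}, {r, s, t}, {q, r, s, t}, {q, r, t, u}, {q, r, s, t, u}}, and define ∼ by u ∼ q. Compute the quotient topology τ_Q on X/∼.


X/∼ = {[q=u], [r], [s], [t]}; |τ_Q| = 10.

Equivalence classes: [q=u], [r], [s], [t].
Quotient map π: X → X/∼ sends q ↦ [q=u], r ↦ [r], s ↦ [s], t ↦ [t], u ↦ [q=u].
For each subset V ⊆ X/∼, compute π^{-1}(V) ⊆ X and check whether π^{-1}(V) ∈ τ. V is open in τ_Q iff π^{-1}(V) ∈ τ.
  V = {}: π^{-1}(V) = ∅ ∈ τ ✓.
  V = {[q=u]}: π^{-1}(V) = {q, u} ∈ τ ✓.
  V = {[r]}: π^{-1}(V) = {r} ∈ τ ✓.
  V = {[q=u], [r]}: π^{-1}(V) = {q, r, u} ∈ τ ✓.
  V = {[s]}: π^{-1}(V) = {s} ∉ τ ✗.
  V = {[q=u], [s]}: π^{-1}(V) = {q, s, u} ∉ τ ✗.
  V = {[r], [s]}: π^{-1}(V) = {r, s} ∉ τ ✗.
  V = {[q=u], [r], [s]}: π^{-1}(V) = {q, r, s, u} ∉ τ ✗.
  V = {[t]}: π^{-1}(V) = {t} ∈ τ ✓.
  V = {[q=u], [t]}: π^{-1}(V) = {q, t, u} ∈ τ ✓.
  V = {[r], [t]}: π^{-1}(V) = {r, t} ∈ τ ✓.
  V = {[q=u], [r], [t]}: π^{-1}(V) = {q, r, t, u} ∈ τ ✓.
  V = {[s], [t]}: π^{-1}(V) = {s, t} ∉ τ ✗.
  V = {[q=u], [s], [t]}: π^{-1}(V) = {q, s, t, u} ∉ τ ✗.
  V = {[r], [s], [t]}: π^{-1}(V) = {r, s, t} ∈ τ ✓.
  V = {[q=u], [r], [s], [t]}: π^{-1}(V) = {q, r, s, t, u} ∈ τ ✓.
Open sets in the quotient: τ_Q = {{}, {[q=u]}, {[r]}, {[q=u], [r]}, {[t]}, {[q=u], [t]}, {[r], [t]}, {[q=u], [r], [t]}, {[r], [s], [t]}, {[q=u], [r], [s], [t]}} (10 elements).


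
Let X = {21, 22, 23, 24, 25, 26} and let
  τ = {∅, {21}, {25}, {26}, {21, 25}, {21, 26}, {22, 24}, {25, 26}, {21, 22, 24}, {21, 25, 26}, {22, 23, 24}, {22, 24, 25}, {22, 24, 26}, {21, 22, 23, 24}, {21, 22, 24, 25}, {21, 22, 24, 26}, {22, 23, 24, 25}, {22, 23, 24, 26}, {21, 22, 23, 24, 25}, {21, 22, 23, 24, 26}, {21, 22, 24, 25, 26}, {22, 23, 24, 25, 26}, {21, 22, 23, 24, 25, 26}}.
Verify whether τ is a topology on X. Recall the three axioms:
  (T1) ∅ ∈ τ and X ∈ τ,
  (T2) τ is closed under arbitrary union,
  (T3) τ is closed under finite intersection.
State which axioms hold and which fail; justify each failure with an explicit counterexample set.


τ is NOT a topology on X.

Axiom (T1): ∅ ∈ τ? Yes; X ∈ τ? Yes.
Axiom (T2/T3): check pairwise unions and intersections of members of τ.
Counterexample for (T2): {25} ∪ {22, 24, 26} = {22, 24, 25, 26} ∉ τ. Therefore τ is NOT a topology.


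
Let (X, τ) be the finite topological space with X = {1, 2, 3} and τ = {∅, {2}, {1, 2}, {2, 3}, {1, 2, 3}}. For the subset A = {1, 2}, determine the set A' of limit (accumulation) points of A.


A' = {1, 3}

For each x ∈ X, list the open sets U ∈ τ with x ∈ U, then check whether U ∩ (A ∖ {x}) ≠ ∅ for every such U.
  x = 1: opens ∋ x are {1, 2}, {1, 2, 3}; each meets A ∖ {1}, so x IS a limit point.
  x = 2: open {2} ∋ x has {2} ∩ (A ∖ {2}) = ∅, so x is NOT a limit point.
  x = 3: opens ∋ x are {2, 3}, {1, 2, 3}; each meets A ∖ {3}, so x IS a limit point.
Collecting: A' = {1, 3}.


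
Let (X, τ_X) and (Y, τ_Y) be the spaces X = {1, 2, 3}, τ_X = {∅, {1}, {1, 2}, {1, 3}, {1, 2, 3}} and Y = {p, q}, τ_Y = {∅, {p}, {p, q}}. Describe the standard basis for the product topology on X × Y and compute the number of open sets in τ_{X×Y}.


Basis B = {∅ × ∅, {1} × {p}, {1} × {p, q}, {1, 2} × {p}, {1, 3} × {p}, {1, 2, 3} × {p}, {1, 2} × {p, q}, {1, 3} × {p, q}, {1, 2, 3} × {p, q}}; |τ_{X×Y}| = 14.

Enumerate products U × V with U ∈ τ_X, V ∈ τ_Y (deduplicated):
  ∅ × ∅ = {} (∅)
  {1} × {p} = {(1,p)}
  {1} × {p, q} = {(1,p), (1,q)}
  {1, 2} × {p} = {(1,p), (2,p)}
  {1, 3} × {p} = {(1,p), (3,p)}
  {1, 2, 3} × {p} = {(1,p), (2,p), (3,p)}
  {1, 2} × {p, q} = {(1,p), (1,q), (2,p), (2,q)}
  {1, 3} × {p, q} = {(1,p), (1,q), (3,p), (3,q)}
  {1, 2, 3} × {p, q} = {(1,p), (1,q), (2,p), (2,q), (3,p), (3,q)}
These 9 distinct sets form the basis B.
Close under arbitrary unions to get τ_{X×Y}; counting gives |τ_{X×Y}| = 14.


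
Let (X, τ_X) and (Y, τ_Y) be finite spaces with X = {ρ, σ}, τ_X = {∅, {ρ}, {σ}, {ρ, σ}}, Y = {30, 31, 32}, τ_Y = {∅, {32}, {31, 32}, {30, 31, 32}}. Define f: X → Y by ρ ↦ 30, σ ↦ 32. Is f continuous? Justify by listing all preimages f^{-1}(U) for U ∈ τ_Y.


f IS continuous.

Compute f^{-1}(U) for each U ∈ τ_Y:
  U = ∅: f^{-1}(U) = ∅ ∈ τ_X ✓.
  U = {32}: f^{-1}(U) = {σ} ∈ τ_X ✓.
  U = {31, 32}: f^{-1}(U) = {σ} ∈ τ_X ✓.
  U = {30, 31, 32}: f^{-1}(U) = {ρ, σ} ∈ τ_X ✓.
Every preimage lies in τ_X, so f IS continuous.


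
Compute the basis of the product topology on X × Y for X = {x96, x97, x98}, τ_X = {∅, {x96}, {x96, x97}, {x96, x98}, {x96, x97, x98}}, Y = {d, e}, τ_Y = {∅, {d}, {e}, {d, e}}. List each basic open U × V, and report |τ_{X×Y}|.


Basis B = {∅ × ∅, {x96} × {d}, {x96} × {e}, {x96} × {d, e}, {x96, x97} × {d}, {x96, x98} × {d}, {x96, x97} × {e}, {x96, x98} × {e}, {x96, x97, x98} × {d}, {x96, x97, x98} × {e}, {x96, x97} × {d, e}, {x96, x98} × {d, e}, {x96, x97, x98} × {d, e}}; |τ_{X×Y}| = 25.

Enumerate products U × V with U ∈ τ_X, V ∈ τ_Y (deduplicated):
  ∅ × ∅ = {} (∅)
  {x96} × {d} = {(x96,d)}
  {x96} × {e} = {(x96,e)}
  {x96} × {d, e} = {(x96,d), (x96,e)}
  {x96, x97} × {d} = {(x96,d), (x97,d)}
  {x96, x98} × {d} = {(x96,d), (x98,d)}
  {x96, x97} × {e} = {(x96,e), (x97,e)}
  {x96, x98} × {e} = {(x96,e), (x98,e)}
  {x96, x97, x98} × {d} = {(x96,d), (x97,d), (x98,d)}
  {x96, x97, x98} × {e} = {(x96,e), (x97,e), (x98,e)}
  {x96, x97} × {d, e} = {(x96,d), (x96,e), (x97,d), (x97,e)}
  {x96, x98} × {d, e} = {(x96,d), (x96,e), (x98,d), (x98,e)}
  {x96, x97, x98} × {d, e} = {(x96,d), (x96,e), (x97,d), (x97,e), (x98,d), (x98,e)}
These 13 distinct sets form the basis B.
Close under arbitrary unions to get τ_{X×Y}; counting gives |τ_{X×Y}| = 25.


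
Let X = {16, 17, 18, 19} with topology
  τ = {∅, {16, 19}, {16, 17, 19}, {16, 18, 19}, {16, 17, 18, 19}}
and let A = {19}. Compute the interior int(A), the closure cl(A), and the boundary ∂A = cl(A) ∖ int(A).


int(A) = ∅, cl(A) = {16, 17, 18, 19}, ∂A = {16, 17, 18, 19}.

Closed sets in (X, τ) are complements of opens:
  closed(X, τ) = {∅, {17}, {18}, {17, 18}, {16, 17, 18, 19}}.
int(A) = ⋃ {U ∈ τ : U ⊆ A}. Opens contained in A: ∅.
Taking the union of these: int(A) = ∅.
cl(A) = ⋂ {C closed : A ⊆ C}. Closed sets containing A: {16, 17, 18, 19}.
Intersecting these: cl(A) = {16, 17, 18, 19}.
∂A = cl(A) ∖ int(A) = {16, 17, 18, 19} ∖ ∅ = {16, 17, 18, 19}.


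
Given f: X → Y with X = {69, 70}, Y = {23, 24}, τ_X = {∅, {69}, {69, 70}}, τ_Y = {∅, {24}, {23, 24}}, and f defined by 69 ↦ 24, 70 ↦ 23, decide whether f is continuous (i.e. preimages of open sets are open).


f IS continuous.

Compute f^{-1}(U) for each U ∈ τ_Y:
  U = ∅: f^{-1}(U) = ∅ ∈ τ_X ✓.
  U = {24}: f^{-1}(U) = {69} ∈ τ_X ✓.
  U = {23, 24}: f^{-1}(U) = {69, 70} ∈ τ_X ✓.
Every preimage lies in τ_X, so f IS continuous.


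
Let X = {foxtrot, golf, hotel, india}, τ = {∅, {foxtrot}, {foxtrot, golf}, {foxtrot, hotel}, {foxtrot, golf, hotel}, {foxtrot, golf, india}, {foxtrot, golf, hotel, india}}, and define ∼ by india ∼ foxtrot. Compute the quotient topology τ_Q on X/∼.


X/∼ = {[foxtrot=india], [golf], [hotel]}; |τ_Q| = 3.

Equivalence classes: [foxtrot=india], [golf], [hotel].
Quotient map π: X → X/∼ sends foxtrot ↦ [foxtrot=india], golf ↦ [golf], hotel ↦ [hotel], india ↦ [foxtrot=india].
For each subset V ⊆ X/∼, compute π^{-1}(V) ⊆ X and check whether π^{-1}(V) ∈ τ. V is open in τ_Q iff π^{-1}(V) ∈ τ.
  V = {}: π^{-1}(V) = ∅ ∈ τ ✓.
  V = {[foxtrot=india]}: π^{-1}(V) = {foxtrot, india} ∉ τ ✗.
  V = {[golf]}: π^{-1}(V) = {golf} ∉ τ ✗.
  V = {[foxtrot=india], [golf]}: π^{-1}(V) = {foxtrot, golf, india} ∈ τ ✓.
  V = {[hotel]}: π^{-1}(V) = {hotel} ∉ τ ✗.
  V = {[foxtrot=india], [hotel]}: π^{-1}(V) = {foxtrot, hotel, india} ∉ τ ✗.
  V = {[golf], [hotel]}: π^{-1}(V) = {golf, hotel} ∉ τ ✗.
  V = {[foxtrot=india], [golf], [hotel]}: π^{-1}(V) = {foxtrot, golf, hotel, india} ∈ τ ✓.
Open sets in the quotient: τ_Q = {{}, {[foxtrot=india], [golf]}, {[foxtrot=india], [golf], [hotel]}} (3 elements).


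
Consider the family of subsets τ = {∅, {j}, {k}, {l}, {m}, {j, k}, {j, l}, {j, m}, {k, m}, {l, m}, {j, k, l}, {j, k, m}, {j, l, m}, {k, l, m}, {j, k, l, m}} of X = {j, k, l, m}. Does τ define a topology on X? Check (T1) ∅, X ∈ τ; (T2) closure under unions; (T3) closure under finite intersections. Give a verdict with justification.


τ is NOT a topology on X.

Axiom (T1): ∅ ∈ τ? Yes; X ∈ τ? Yes.
Axiom (T2/T3): check pairwise unions and intersections of members of τ.
Counterexample for (T2): {k} ∪ {l} = {k, l} ∉ τ. Therefore τ is NOT a topology.


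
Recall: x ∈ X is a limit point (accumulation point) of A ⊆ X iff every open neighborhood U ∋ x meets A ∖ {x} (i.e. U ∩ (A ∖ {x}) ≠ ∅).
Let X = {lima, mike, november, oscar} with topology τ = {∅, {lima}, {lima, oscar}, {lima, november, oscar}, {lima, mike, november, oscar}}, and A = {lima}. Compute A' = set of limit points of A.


A' = {mike, november, oscar}

For each x ∈ X, list the open sets U ∈ τ with x ∈ U, then check whether U ∩ (A ∖ {x}) ≠ ∅ for every such U.
  x = lima: open {lima} ∋ x has {lima} ∩ (A ∖ {lima}) = ∅, so x is NOT a limit point.
  x = mike: opens ∋ x are {lima, mike, november, oscar}; each meets A ∖ {mike}, so x IS a limit point.
  x = november: opens ∋ x are {lima, november, oscar}, {lima, mike, november, oscar}; each meets A ∖ {november}, so x IS a limit point.
  x = oscar: opens ∋ x are {lima, oscar}, {lima, november, oscar}, {lima, mike, november, oscar}; each meets A ∖ {oscar}, so x IS a limit point.
Collecting: A' = {mike, november, oscar}.


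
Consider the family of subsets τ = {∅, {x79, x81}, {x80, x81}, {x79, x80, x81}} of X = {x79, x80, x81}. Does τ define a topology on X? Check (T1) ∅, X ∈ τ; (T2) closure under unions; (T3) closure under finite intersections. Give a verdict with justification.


τ is NOT a topology on X.

Axiom (T1): ∅ ∈ τ? Yes; X ∈ τ? Yes.
Axiom (T2/T3): check pairwise unions and intersections of members of τ.
Counterexample for (T3): {x79, x81} ∩ {x80, x81} = {x81} ∉ τ. Therefore τ is NOT a topology.


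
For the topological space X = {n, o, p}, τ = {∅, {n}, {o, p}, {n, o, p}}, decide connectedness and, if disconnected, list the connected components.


(X, τ) is disconnected; components = [{n}, {o, p}].

Find clopen sets (U ∈ τ with X ∖ U ∈ τ):
  U = ∅, X ∖ U = {n, o, p} — both open, so U is clopen.
  U = {n}, X ∖ U = {o, p} — both open, so U is clopen.
  U = {o, p}, X ∖ U = {n} — both open, so U is clopen.
  U = {n, o, p}, X ∖ U = ∅ — both open, so U is clopen.
Nontrivial clopen(s) exist: e.g. {o, p}. So (X, τ) is disconnected.
Compute connected components by grouping points that agree on all clopens:
  component: {n}
  component: {o, p}


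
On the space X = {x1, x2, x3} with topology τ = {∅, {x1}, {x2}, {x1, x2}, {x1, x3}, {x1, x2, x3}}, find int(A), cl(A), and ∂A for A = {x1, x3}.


int(A) = {x1, x3}, cl(A) = {x1, x3}, ∂A = ∅.

Closed sets in (X, τ) are complements of opens:
  closed(X, τ) = {∅, {x2}, {x3}, {x1, x3}, {x2, x3}, {x1, x2, x3}}.
int(A) = ⋃ {U ∈ τ : U ⊆ A}. Opens contained in A: ∅, {x1}, {x1, x3}.
Taking the union of these: int(A) = {x1, x3}.
cl(A) = ⋂ {C closed : A ⊆ C}. Closed sets containing A: {x1, x3}, {x1, x2, x3}.
Intersecting these: cl(A) = {x1, x3}.
∂A = cl(A) ∖ int(A) = {x1, x3} ∖ {x1, x3} = ∅.


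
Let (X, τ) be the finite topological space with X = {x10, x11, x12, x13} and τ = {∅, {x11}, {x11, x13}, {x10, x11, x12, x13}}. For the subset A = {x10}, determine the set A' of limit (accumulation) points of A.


A' = {x12}

For each x ∈ X, list the open sets U ∈ τ with x ∈ U, then check whether U ∩ (A ∖ {x}) ≠ ∅ for every such U.
  x = x10: open {x10, x11, x12, x13} ∋ x has {x10, x11, x12, x13} ∩ (A ∖ {x10}) = ∅, so x is NOT a limit point.
  x = x11: open {x11} ∋ x has {x11} ∩ (A ∖ {x11}) = ∅, so x is NOT a limit point.
  x = x12: opens ∋ x are {x10, x11, x12, x13}; each meets A ∖ {x12}, so x IS a limit point.
  x = x13: open {x11, x13} ∋ x has {x11, x13} ∩ (A ∖ {x13}) = ∅, so x is NOT a limit point.
Collecting: A' = {x12}.


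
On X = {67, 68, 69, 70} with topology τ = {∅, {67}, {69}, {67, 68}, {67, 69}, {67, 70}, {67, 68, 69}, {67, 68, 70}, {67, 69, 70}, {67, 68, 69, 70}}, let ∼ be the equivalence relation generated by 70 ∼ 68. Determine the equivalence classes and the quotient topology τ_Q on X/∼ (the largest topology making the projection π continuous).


X/∼ = {[67], [68=70], [69]}; |τ_Q| = 6.

Equivalence classes: [67], [68=70], [69].
Quotient map π: X → X/∼ sends 67 ↦ [67], 68 ↦ [68=70], 69 ↦ [69], 70 ↦ [68=70].
For each subset V ⊆ X/∼, compute π^{-1}(V) ⊆ X and check whether π^{-1}(V) ∈ τ. V is open in τ_Q iff π^{-1}(V) ∈ τ.
  V = {}: π^{-1}(V) = ∅ ∈ τ ✓.
  V = {[67]}: π^{-1}(V) = {67} ∈ τ ✓.
  V = {[68=70]}: π^{-1}(V) = {68, 70} ∉ τ ✗.
  V = {[67], [68=70]}: π^{-1}(V) = {67, 68, 70} ∈ τ ✓.
  V = {[69]}: π^{-1}(V) = {69} ∈ τ ✓.
  V = {[67], [69]}: π^{-1}(V) = {67, 69} ∈ τ ✓.
  V = {[68=70], [69]}: π^{-1}(V) = {68, 69, 70} ∉ τ ✗.
  V = {[67], [68=70], [69]}: π^{-1}(V) = {67, 68, 69, 70} ∈ τ ✓.
Open sets in the quotient: τ_Q = {{}, {[67]}, {[67], [68=70]}, {[69]}, {[67], [69]}, {[67], [68=70], [69]}} (6 elements).


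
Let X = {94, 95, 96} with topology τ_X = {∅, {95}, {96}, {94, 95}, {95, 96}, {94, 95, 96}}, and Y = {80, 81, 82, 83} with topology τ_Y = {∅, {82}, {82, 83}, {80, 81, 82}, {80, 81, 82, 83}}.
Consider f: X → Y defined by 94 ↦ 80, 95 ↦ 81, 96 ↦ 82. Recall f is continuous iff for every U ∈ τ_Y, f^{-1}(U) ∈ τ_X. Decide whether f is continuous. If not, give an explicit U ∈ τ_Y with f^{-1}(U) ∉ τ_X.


f IS continuous.

Compute f^{-1}(U) for each U ∈ τ_Y:
  U = ∅: f^{-1}(U) = ∅ ∈ τ_X ✓.
  U = {82}: f^{-1}(U) = {96} ∈ τ_X ✓.
  U = {82, 83}: f^{-1}(U) = {96} ∈ τ_X ✓.
  U = {80, 81, 82}: f^{-1}(U) = {94, 95, 96} ∈ τ_X ✓.
  U = {80, 81, 82, 83}: f^{-1}(U) = {94, 95, 96} ∈ τ_X ✓.
Every preimage lies in τ_X, so f IS continuous.


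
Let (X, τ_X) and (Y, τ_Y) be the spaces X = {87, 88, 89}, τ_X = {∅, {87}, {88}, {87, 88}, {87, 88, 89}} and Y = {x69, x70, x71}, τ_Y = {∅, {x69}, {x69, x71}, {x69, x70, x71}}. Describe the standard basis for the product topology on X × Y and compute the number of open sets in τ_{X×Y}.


Basis B = {∅ × ∅, {87} × {x69}, {88} × {x69}, {87} × {x69, x71}, {87, 88} × {x69}, {88} × {x69, x71}, {87} × {x69, x70, x71}, {87, 88, 89} × {x69}, {88} × {x69, x70, x71}, {87, 88} × {x69, x71}, {87, 88} × {x69, x70, x71}, {87, 88, 89} × {x69, x71}, {87, 88, 89} × {x69, x70, x71}}; |τ_{X×Y}| = 30.

Enumerate products U × V with U ∈ τ_X, V ∈ τ_Y (deduplicated):
  ∅ × ∅ = {} (∅)
  {87} × {x69} = {(87,x69)}
  {88} × {x69} = {(88,x69)}
  {87} × {x69, x71} = {(87,x69), (87,x71)}
  {87, 88} × {x69} = {(87,x69), (88,x69)}
  {88} × {x69, x71} = {(88,x69), (88,x71)}
  {87} × {x69, x70, x71} = {(87,x69), (87,x70), (87,x71)}
  {87, 88, 89} × {x69} = {(87,x69), (88,x69), (89,x69)}
  {88} × {x69, x70, x71} = {(88,x69), (88,x70), (88,x71)}
  {87, 88} × {x69, x71} = {(87,x69), (87,x71), (88,x69), (88,x71)}
  {87, 88} × {x69, x70, x71} = {(87,x69), (87,x70), (87,x71), (88,x69), (88,x70), (88,x71)}
  {87, 88, 89} × {x69, x71} = {(87,x69), (87,x71), (88,x69), (88,x71), (89,x69), (89,x71)}
  {87, 88, 89} × {x69, x70, x71} = {(87,x69), (87,x70), (87,x71), (88,x69), (88,x70), (88,x71), (89,x69), (89,x70), (89,x71)}
These 13 distinct sets form the basis B.
Close under arbitrary unions to get τ_{X×Y}; counting gives |τ_{X×Y}| = 30.


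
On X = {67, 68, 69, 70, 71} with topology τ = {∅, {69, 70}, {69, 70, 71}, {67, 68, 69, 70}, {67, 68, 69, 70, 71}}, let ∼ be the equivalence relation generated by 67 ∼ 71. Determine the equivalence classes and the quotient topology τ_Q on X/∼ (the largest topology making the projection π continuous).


X/∼ = {[67=71], [68], [69], [70]}; |τ_Q| = 3.

Equivalence classes: [67=71], [68], [69], [70].
Quotient map π: X → X/∼ sends 67 ↦ [67=71], 68 ↦ [68], 69 ↦ [69], 70 ↦ [70], 71 ↦ [67=71].
For each subset V ⊆ X/∼, compute π^{-1}(V) ⊆ X and check whether π^{-1}(V) ∈ τ. V is open in τ_Q iff π^{-1}(V) ∈ τ.
  V = {}: π^{-1}(V) = ∅ ∈ τ ✓.
  V = {[67=71]}: π^{-1}(V) = {67, 71} ∉ τ ✗.
  V = {[68]}: π^{-1}(V) = {68} ∉ τ ✗.
  V = {[67=71], [68]}: π^{-1}(V) = {67, 68, 71} ∉ τ ✗.
  V = {[69]}: π^{-1}(V) = {69} ∉ τ ✗.
  V = {[67=71], [69]}: π^{-1}(V) = {67, 69, 71} ∉ τ ✗.
  V = {[68], [69]}: π^{-1}(V) = {68, 69} ∉ τ ✗.
  V = {[67=71], [68], [69]}: π^{-1}(V) = {67, 68, 69, 71} ∉ τ ✗.
  V = {[70]}: π^{-1}(V) = {70} ∉ τ ✗.
  V = {[67=71], [70]}: π^{-1}(V) = {67, 70, 71} ∉ τ ✗.
  V = {[68], [70]}: π^{-1}(V) = {68, 70} ∉ τ ✗.
  V = {[67=71], [68], [70]}: π^{-1}(V) = {67, 68, 70, 71} ∉ τ ✗.
  V = {[69], [70]}: π^{-1}(V) = {69, 70} ∈ τ ✓.
  V = {[67=71], [69], [70]}: π^{-1}(V) = {67, 69, 70, 71} ∉ τ ✗.
  V = {[68], [69], [70]}: π^{-1}(V) = {68, 69, 70} ∉ τ ✗.
  V = {[67=71], [68], [69], [70]}: π^{-1}(V) = {67, 68, 69, 70, 71} ∈ τ ✓.
Open sets in the quotient: τ_Q = {{}, {[69], [70]}, {[67=71], [68], [69], [70]}} (3 elements).


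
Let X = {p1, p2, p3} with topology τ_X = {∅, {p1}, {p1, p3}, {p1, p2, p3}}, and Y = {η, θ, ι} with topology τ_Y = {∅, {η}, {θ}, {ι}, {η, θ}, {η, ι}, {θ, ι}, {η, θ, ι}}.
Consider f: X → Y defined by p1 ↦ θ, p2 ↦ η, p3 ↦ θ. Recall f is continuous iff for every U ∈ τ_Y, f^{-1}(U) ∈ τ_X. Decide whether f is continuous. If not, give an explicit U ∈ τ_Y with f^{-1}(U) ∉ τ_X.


f is NOT continuous.

Compute f^{-1}(U) for each U ∈ τ_Y:
  U = ∅: f^{-1}(U) = ∅ ∈ τ_X ✓.
  U = {η}: f^{-1}(U) = {p2} ∉ τ_X ✗.
  U = {θ}: f^{-1}(U) = {p1, p3} ∈ τ_X ✓.
  U = {ι}: f^{-1}(U) = ∅ ∈ τ_X ✓.
  U = {η, θ}: f^{-1}(U) = {p1, p2, p3} ∈ τ_X ✓.
  U = {η, ι}: f^{-1}(U) = {p2} ∉ τ_X ✗.
  U = {θ, ι}: f^{-1}(U) = {p1, p3} ∈ τ_X ✓.
  U = {η, θ, ι}: f^{-1}(U) = {p1, p2, p3} ∈ τ_X ✓.
Found U = {η} with f^{-1}(U) = {p2} not in τ_X. Therefore f is NOT continuous.


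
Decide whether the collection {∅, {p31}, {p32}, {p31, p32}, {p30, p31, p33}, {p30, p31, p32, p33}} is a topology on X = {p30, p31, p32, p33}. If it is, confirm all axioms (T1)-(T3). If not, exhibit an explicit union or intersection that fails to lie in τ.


τ IS a topology on X.

Axiom (T1): ∅ ∈ τ? Yes; X ∈ τ? Yes.
Axiom (T2/T3): check pairwise unions and intersections of members of τ.
All pairwise intersections and unions checked — each lies in τ. Therefore τ satisfies (T1), (T2), (T3): it IS a topology on X.


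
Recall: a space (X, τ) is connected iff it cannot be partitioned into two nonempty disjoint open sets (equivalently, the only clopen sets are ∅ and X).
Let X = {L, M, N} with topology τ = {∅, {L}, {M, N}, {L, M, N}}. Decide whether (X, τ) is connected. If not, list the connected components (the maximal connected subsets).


(X, τ) is disconnected; components = [{L}, {M, N}].

Find clopen sets (U ∈ τ with X ∖ U ∈ τ):
  U = ∅, X ∖ U = {L, M, N} — both open, so U is clopen.
  U = {L}, X ∖ U = {M, N} — both open, so U is clopen.
  U = {M, N}, X ∖ U = {L} — both open, so U is clopen.
  U = {L, M, N}, X ∖ U = ∅ — both open, so U is clopen.
Nontrivial clopen(s) exist: e.g. {L}. So (X, τ) is disconnected.
Compute connected components by grouping points that agree on all clopens:
  component: {L}
  component: {M, N}


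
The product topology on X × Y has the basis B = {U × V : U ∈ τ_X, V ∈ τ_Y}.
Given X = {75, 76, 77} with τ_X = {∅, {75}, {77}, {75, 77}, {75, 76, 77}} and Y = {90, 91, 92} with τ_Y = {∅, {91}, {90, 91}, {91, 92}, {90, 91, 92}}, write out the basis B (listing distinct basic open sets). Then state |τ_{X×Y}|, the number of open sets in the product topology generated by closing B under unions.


Basis B = {∅ × ∅, {75} × {91}, {77} × {91}, {75} × {90, 91}, {75} × {91, 92}, {75, 77} × {91}, {77} × {90, 91}, {77} × {91, 92}, {75} × {90, 91, 92}, {75, 76, 77} × {91}, {77} × {90, 91, 92}, {75, 77} × {90, 91}, {75, 77} × {91, 92}, {75, 77} × {90, 91, 92}, {75, 76, 77} × {90, 91}, {75, 76, 77} × {91, 92}, {75, 76, 77} × {90, 91, 92}}; |τ_{X×Y}| = 50.

Enumerate products U × V with U ∈ τ_X, V ∈ τ_Y (deduplicated):
  ∅ × ∅ = {} (∅)
  {75} × {91} = {(75,91)}
  {77} × {91} = {(77,91)}
  {75} × {90, 91} = {(75,90), (75,91)}
  {75} × {91, 92} = {(75,91), (75,92)}
  {75, 77} × {91} = {(75,91), (77,91)}
  {77} × {90, 91} = {(77,90), (77,91)}
  {77} × {91, 92} = {(77,91), (77,92)}
  {75} × {90, 91, 92} = {(75,90), (75,91), (75,92)}
  {75, 76, 77} × {91} = {(75,91), (76,91), (77,91)}
  {77} × {90, 91, 92} = {(77,90), (77,91), (77,92)}
  {75, 77} × {90, 91} = {(75,90), (75,91), (77,90), (77,91)}
  {75, 77} × {91, 92} = {(75,91), (75,92), (77,91), (77,92)}
  {75, 77} × {90, 91, 92} = {(75,90), (75,91), (75,92), (77,90), (77,91), (77,92)}
  {75, 76, 77} × {90, 91} = {(75,90), (75,91), (76,90), (76,91), (77,90), (77,91)}
  {75, 76, 77} × {91, 92} = {(75,91), (75,92), (76,91), (76,92), (77,91), (77,92)}
  {75, 76, 77} × {90, 91, 92} = {(75,90), (75,91), (75,92), (76,90), (76,91), (76,92), (77,90), (77,91), (77,92)}
These 17 distinct sets form the basis B.
Close under arbitrary unions to get τ_{X×Y}; counting gives |τ_{X×Y}| = 50.


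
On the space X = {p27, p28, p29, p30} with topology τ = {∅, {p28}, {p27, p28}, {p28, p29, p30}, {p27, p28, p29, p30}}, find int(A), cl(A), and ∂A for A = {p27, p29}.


int(A) = ∅, cl(A) = {p27, p29, p30}, ∂A = {p27, p29, p30}.

Closed sets in (X, τ) are complements of opens:
  closed(X, τ) = {∅, {p27}, {p29, p30}, {p27, p29, p30}, {p27, p28, p29, p30}}.
int(A) = ⋃ {U ∈ τ : U ⊆ A}. Opens contained in A: ∅.
Taking the union of these: int(A) = ∅.
cl(A) = ⋂ {C closed : A ⊆ C}. Closed sets containing A: {p27, p29, p30}, {p27, p28, p29, p30}.
Intersecting these: cl(A) = {p27, p29, p30}.
∂A = cl(A) ∖ int(A) = {p27, p29, p30} ∖ ∅ = {p27, p29, p30}.


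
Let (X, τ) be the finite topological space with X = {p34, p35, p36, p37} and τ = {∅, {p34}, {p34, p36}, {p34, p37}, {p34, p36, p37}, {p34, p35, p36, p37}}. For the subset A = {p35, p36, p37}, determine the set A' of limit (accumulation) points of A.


A' = {p35}

For each x ∈ X, list the open sets U ∈ τ with x ∈ U, then check whether U ∩ (A ∖ {x}) ≠ ∅ for every such U.
  x = p34: open {p34} ∋ x has {p34} ∩ (A ∖ {p34}) = ∅, so x is NOT a limit point.
  x = p35: opens ∋ x are {p34, p35, p36, p37}; each meets A ∖ {p35}, so x IS a limit point.
  x = p36: open {p34, p36} ∋ x has {p34, p36} ∩ (A ∖ {p36}) = ∅, so x is NOT a limit point.
  x = p37: open {p34, p37} ∋ x has {p34, p37} ∩ (A ∖ {p37}) = ∅, so x is NOT a limit point.
Collecting: A' = {p35}.


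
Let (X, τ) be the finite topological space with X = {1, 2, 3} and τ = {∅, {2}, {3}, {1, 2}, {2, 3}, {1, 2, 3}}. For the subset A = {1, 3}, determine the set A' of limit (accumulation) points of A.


A' = ∅

For each x ∈ X, list the open sets U ∈ τ with x ∈ U, then check whether U ∩ (A ∖ {x}) ≠ ∅ for every such U.
  x = 1: open {1, 2} ∋ x has {1, 2} ∩ (A ∖ {1}) = ∅, so x is NOT a limit point.
  x = 2: open {2} ∋ x has {2} ∩ (A ∖ {2}) = ∅, so x is NOT a limit point.
  x = 3: open {3} ∋ x has {3} ∩ (A ∖ {3}) = ∅, so x is NOT a limit point.
Collecting: A' = ∅.


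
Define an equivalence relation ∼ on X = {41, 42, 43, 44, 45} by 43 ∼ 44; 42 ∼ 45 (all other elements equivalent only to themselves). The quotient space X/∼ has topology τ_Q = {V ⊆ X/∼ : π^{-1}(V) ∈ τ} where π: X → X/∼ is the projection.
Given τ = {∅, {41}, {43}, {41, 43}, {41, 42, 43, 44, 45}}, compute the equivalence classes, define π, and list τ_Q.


X/∼ = {[41], [42=45], [43=44]}; |τ_Q| = 3.

Equivalence classes: [41], [42=45], [43=44].
Quotient map π: X → X/∼ sends 41 ↦ [41], 42 ↦ [42=45], 43 ↦ [43=44], 44 ↦ [43=44], 45 ↦ [42=45].
For each subset V ⊆ X/∼, compute π^{-1}(V) ⊆ X and check whether π^{-1}(V) ∈ τ. V is open in τ_Q iff π^{-1}(V) ∈ τ.
  V = {}: π^{-1}(V) = ∅ ∈ τ ✓.
  V = {[41]}: π^{-1}(V) = {41} ∈ τ ✓.
  V = {[42=45]}: π^{-1}(V) = {42, 45} ∉ τ ✗.
  V = {[41], [42=45]}: π^{-1}(V) = {41, 42, 45} ∉ τ ✗.
  V = {[43=44]}: π^{-1}(V) = {43, 44} ∉ τ ✗.
  V = {[41], [43=44]}: π^{-1}(V) = {41, 43, 44} ∉ τ ✗.
  V = {[42=45], [43=44]}: π^{-1}(V) = {42, 43, 44, 45} ∉ τ ✗.
  V = {[41], [42=45], [43=44]}: π^{-1}(V) = {41, 42, 43, 44, 45} ∈ τ ✓.
Open sets in the quotient: τ_Q = {{}, {[41]}, {[41], [42=45], [43=44]}} (3 elements).
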